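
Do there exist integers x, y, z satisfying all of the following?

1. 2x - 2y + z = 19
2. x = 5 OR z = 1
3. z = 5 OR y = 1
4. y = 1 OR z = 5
Yes

Take x = 5, y = -2, z = 5. Substituting into each constraint:
  (1) 2(5) - 2(-2) + 5 = 19 ✓
  (2) x = 5, target 5 ✓ (first branch holds)
  (3) z = 5, target 5 ✓ (first branch holds)
  (4) z = 5, target 5 ✓ (second branch holds)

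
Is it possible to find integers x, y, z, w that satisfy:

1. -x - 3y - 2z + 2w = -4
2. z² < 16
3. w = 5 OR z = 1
Yes

Take x = 2, y = 4, z = 1, w = 6. Substituting into each constraint:
  (1) (-2) - 3(4) - 2(1) + 2(6) = -4 ✓
  (2) z² = (1)² = 1, and 1 < 16 ✓
  (3) z = 1, target 1 ✓ (second branch holds)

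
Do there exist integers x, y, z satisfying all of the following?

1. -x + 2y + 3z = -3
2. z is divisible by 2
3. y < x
Yes

Take x = -1, y = -2, z = 0. Substituting into each constraint:
  (1) 1 + 2(-2) + 3(0) = -3 ✓
  (2) 0 = 2 × 0, remainder 0 ✓
  (3) -2 < -1 ✓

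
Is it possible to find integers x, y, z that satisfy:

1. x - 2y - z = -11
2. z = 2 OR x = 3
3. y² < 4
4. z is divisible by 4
Yes

Take x = 3, y = -1, z = 16. Substituting into each constraint:
  (1) 3 - 2(-1) + (-16) = -11 ✓
  (2) x = 3, target 3 ✓ (second branch holds)
  (3) y² = (-1)² = 1, and 1 < 4 ✓
  (4) 16 = 4 × 4, remainder 0 ✓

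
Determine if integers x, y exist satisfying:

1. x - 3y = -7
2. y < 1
Yes

Take x = -7, y = 0. Substituting into each constraint:
  (1) (-7) - 3(0) = -7 ✓
  (2) 0 < 1 ✓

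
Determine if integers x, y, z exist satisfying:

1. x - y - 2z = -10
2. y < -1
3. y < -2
Yes

Take x = -13, y = -3, z = 0. Substituting into each constraint:
  (1) (-13) + 3 - 2(0) = -10 ✓
  (2) -3 < -1 ✓
  (3) -3 < -2 ✓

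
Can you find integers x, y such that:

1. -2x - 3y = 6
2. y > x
Yes

Take x = -3, y = 0. Substituting into each constraint:
  (1) -2(-3) - 3(0) = 6 ✓
  (2) 0 > -3 ✓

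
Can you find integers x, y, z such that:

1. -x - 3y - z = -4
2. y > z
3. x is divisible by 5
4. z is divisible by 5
Yes

Take x = -5, y = 3, z = 0. Substituting into each constraint:
  (1) 5 - 3(3) + 0 = -4 ✓
  (2) 3 > 0 ✓
  (3) -5 = 5 × -1, remainder 0 ✓
  (4) 0 = 5 × 0, remainder 0 ✓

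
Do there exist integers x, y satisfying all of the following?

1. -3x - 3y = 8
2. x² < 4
No

Even the single constraint (-3x - 3y = 8) is infeasible over the integers.

  - -3x - 3y = 8: every term on the left is divisible by 3, so the LHS ≡ 0 (mod 3), but the RHS 8 is not — no integer solution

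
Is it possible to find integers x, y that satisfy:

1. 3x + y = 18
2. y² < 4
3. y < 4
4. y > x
No

A contradictory subset is {3x + y = 18, y < 4, y > x}. No integer assignment can satisfy these jointly:

  - 3x + y = 18: is a linear equation tying the variables together
  - y < 4: bounds one variable relative to a constant
  - y > x: bounds one variable relative to another variable

Propagating the comparison: x < y and y ≤ 3 give x ≤ 2. Range argument: with x ∈ [−∞, 2], y ∈ [−∞, 3], the left side of the equation is at most 9, but the right side is 18 > 9. No integer solution exists.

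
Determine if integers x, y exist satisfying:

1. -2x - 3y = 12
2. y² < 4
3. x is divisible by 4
No

The full constraint system is jointly infeasible over the integers. Each constraint and what it forces:

  - -2x - 3y = 12: is a linear equation tying the variables together
  - y² < 4: restricts y to |y| ≤ 1
  - x is divisible by 4: restricts x to multiples of 4

The bounds confine y to {-1, 0, 1}. For each value, substitute into the equation:
  • y = -1: the equation gives -2x = 9, so x would not be an integer.
  • y = 0: the equation forces x = -6, but 4 does not divide -6.
  • y = 1: the equation gives -2x = 15, so x would not be an integer.
Every case fails, so no integer solution exists.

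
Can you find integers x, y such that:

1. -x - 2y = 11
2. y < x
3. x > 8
Yes

Take x = 9, y = -10. Substituting into each constraint:
  (1) (-9) - 2(-10) = 11 ✓
  (2) -10 < 9 ✓
  (3) 9 > 8 ✓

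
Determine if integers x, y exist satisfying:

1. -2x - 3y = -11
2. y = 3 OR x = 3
Yes

Take x = 1, y = 3. Substituting into each constraint:
  (1) -2(1) - 3(3) = -11 ✓
  (2) y = 3, target 3 ✓ (first branch holds)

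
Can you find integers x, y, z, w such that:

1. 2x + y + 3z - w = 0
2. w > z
Yes

Take x = 0, y = 1, z = 0, w = 1. Substituting into each constraint:
  (1) 2(0) + 1 + 3(0) + (-1) = 0 ✓
  (2) 1 > 0 ✓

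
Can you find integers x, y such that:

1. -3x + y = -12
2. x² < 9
Yes

Take x = 0, y = -12. Substituting into each constraint:
  (1) -3(0) + (-12) = -12 ✓
  (2) x² = (0)² = 0, and 0 < 9 ✓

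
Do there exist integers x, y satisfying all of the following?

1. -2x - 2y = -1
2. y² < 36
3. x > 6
No

Even the single constraint (-2x - 2y = -1) is infeasible over the integers.

  - -2x - 2y = -1: every term on the left is divisible by 2, so the LHS ≡ 0 (mod 2), but the RHS -1 is not — no integer solution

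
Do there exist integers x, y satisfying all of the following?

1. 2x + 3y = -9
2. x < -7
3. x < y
Yes

Take x = -9, y = 3. Substituting into each constraint:
  (1) 2(-9) + 3(3) = -9 ✓
  (2) -9 < -7 ✓
  (3) -9 < 3 ✓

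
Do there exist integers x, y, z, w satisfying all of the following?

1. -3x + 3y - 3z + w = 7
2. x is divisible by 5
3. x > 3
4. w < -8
Yes

Take x = 5, y = 0, z = -11, w = -11. Substituting into each constraint:
  (1) -3(5) + 3(0) - 3(-11) + (-11) = 7 ✓
  (2) 5 = 5 × 1, remainder 0 ✓
  (3) 5 > 3 ✓
  (4) -11 < -8 ✓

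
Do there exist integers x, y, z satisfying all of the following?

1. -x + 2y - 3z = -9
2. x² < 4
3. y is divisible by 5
Yes

Take x = 0, y = 0, z = 3. Substituting into each constraint:
  (1) 0 + 2(0) - 3(3) = -9 ✓
  (2) x² = (0)² = 0, and 0 < 4 ✓
  (3) 0 = 5 × 0, remainder 0 ✓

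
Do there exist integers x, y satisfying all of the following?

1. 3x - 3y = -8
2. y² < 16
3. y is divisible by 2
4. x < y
No

Even the single constraint (3x - 3y = -8) is infeasible over the integers.

  - 3x - 3y = -8: every term on the left is divisible by 3, so the LHS ≡ 0 (mod 3), but the RHS -8 is not — no integer solution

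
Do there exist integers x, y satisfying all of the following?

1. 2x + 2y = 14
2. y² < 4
Yes

Take x = 7, y = 0. Substituting into each constraint:
  (1) 2(7) + 2(0) = 14 ✓
  (2) y² = (0)² = 0, and 0 < 4 ✓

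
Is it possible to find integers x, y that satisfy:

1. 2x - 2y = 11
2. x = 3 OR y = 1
No

Even the single constraint (2x - 2y = 11) is infeasible over the integers.

  - 2x - 2y = 11: every term on the left is divisible by 2, so the LHS ≡ 0 (mod 2), but the RHS 11 is not — no integer solution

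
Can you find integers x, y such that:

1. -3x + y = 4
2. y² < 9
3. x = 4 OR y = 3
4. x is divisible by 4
No

A contradictory subset is {-3x + y = 4, y² < 9, x = 4 OR y = 3}. No integer assignment can satisfy these jointly:

  - -3x + y = 4: is a linear equation tying the variables together
  - y² < 9: restricts y to |y| ≤ 2
  - x = 4 OR y = 3: forces a choice: either x = 4 or y = 3

Split on the disjunction (x = 4 OR y = 3):
  • If x = 4: the equation forces y = 16, but y² < 9 requires |y| ≤ 2.
  • If y = 3: this contradicts y² < 9, which requires |y| ≤ 2.
Both branches are infeasible, so the system has no integer solution.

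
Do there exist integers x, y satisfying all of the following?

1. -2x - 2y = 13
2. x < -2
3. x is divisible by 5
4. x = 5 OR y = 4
No

Even the single constraint (-2x - 2y = 13) is infeasible over the integers.

  - -2x - 2y = 13: every term on the left is divisible by 2, so the LHS ≡ 0 (mod 2), but the RHS 13 is not — no integer solution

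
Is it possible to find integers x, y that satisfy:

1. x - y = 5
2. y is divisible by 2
Yes

Take x = 5, y = 0. Substituting into each constraint:
  (1) 5 + 0 = 5 ✓
  (2) 0 = 2 × 0, remainder 0 ✓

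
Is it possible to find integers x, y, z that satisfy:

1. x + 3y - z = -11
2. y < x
Yes

Take x = 1, y = 0, z = 12. Substituting into each constraint:
  (1) 1 + 3(0) + (-12) = -11 ✓
  (2) 0 < 1 ✓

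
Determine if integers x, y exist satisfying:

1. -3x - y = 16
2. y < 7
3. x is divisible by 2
Yes

Take x = 0, y = -16. Substituting into each constraint:
  (1) -3(0) + 16 = 16 ✓
  (2) -16 < 7 ✓
  (3) 0 = 2 × 0, remainder 0 ✓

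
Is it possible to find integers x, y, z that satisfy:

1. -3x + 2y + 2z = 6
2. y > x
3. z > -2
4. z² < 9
Yes

Take x = 0, y = 1, z = 2. Substituting into each constraint:
  (1) -3(0) + 2(1) + 2(2) = 6 ✓
  (2) 1 > 0 ✓
  (3) 2 > -2 ✓
  (4) z² = (2)² = 4, and 4 < 9 ✓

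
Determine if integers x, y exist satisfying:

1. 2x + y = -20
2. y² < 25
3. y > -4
Yes

Take x = -9, y = -2. Substituting into each constraint:
  (1) 2(-9) + (-2) = -20 ✓
  (2) y² = (-2)² = 4, and 4 < 25 ✓
  (3) -2 > -4 ✓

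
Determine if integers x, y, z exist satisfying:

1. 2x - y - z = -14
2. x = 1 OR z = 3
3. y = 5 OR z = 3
Yes

Take x = 0, y = 11, z = 3. Substituting into each constraint:
  (1) 2(0) + (-11) + (-3) = -14 ✓
  (2) z = 3, target 3 ✓ (second branch holds)
  (3) z = 3, target 3 ✓ (second branch holds)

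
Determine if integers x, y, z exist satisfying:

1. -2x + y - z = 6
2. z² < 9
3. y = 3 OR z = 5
Yes

Take x = -2, y = 3, z = 1. Substituting into each constraint:
  (1) -2(-2) + 3 + (-1) = 6 ✓
  (2) z² = (1)² = 1, and 1 < 9 ✓
  (3) y = 3, target 3 ✓ (first branch holds)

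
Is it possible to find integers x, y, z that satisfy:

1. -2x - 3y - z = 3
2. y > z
Yes

Take x = -1, y = 0, z = -1. Substituting into each constraint:
  (1) -2(-1) - 3(0) + 1 = 3 ✓
  (2) 0 > -1 ✓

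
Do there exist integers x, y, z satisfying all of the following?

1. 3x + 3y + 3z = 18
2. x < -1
Yes

Take x = -2, y = 0, z = 8. Substituting into each constraint:
  (1) 3(-2) + 3(0) + 3(8) = 18 ✓
  (2) -2 < -1 ✓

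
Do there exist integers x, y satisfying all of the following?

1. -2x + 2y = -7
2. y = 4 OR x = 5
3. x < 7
No

Even the single constraint (-2x + 2y = -7) is infeasible over the integers.

  - -2x + 2y = -7: every term on the left is divisible by 2, so the LHS ≡ 0 (mod 2), but the RHS -7 is not — no integer solution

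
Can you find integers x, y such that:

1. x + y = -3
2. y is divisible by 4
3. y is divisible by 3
Yes

Take x = -3, y = 0. Substituting into each constraint:
  (1) (-3) + 0 = -3 ✓
  (2) 0 = 4 × 0, remainder 0 ✓
  (3) 0 = 3 × 0, remainder 0 ✓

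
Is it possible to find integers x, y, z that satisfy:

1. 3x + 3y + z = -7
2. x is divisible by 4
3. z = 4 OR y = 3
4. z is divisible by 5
Yes

Take x = 8, y = 3, z = -40. Substituting into each constraint:
  (1) 3(8) + 3(3) + (-40) = -7 ✓
  (2) 8 = 4 × 2, remainder 0 ✓
  (3) y = 3, target 3 ✓ (second branch holds)
  (4) -40 = 5 × -8, remainder 0 ✓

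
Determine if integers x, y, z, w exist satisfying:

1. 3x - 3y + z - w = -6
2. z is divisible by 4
Yes

Take x = 0, y = 2, z = 0, w = 0. Substituting into each constraint:
  (1) 3(0) - 3(2) + 0 + 0 = -6 ✓
  (2) 0 = 4 × 0, remainder 0 ✓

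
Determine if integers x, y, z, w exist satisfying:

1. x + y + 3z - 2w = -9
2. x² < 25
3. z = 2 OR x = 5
Yes

Take x = 0, y = -15, z = 2, w = 0. Substituting into each constraint:
  (1) 0 + (-15) + 3(2) - 2(0) = -9 ✓
  (2) x² = (0)² = 0, and 0 < 25 ✓
  (3) z = 2, target 2 ✓ (first branch holds)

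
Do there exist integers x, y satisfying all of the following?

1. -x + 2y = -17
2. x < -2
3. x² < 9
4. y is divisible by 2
No

A contradictory subset is {x < -2, x² < 9}. No integer assignment can satisfy these jointly:

  - x < -2: bounds one variable relative to a constant
  - x² < 9: restricts x to |x| ≤ 2

Direct contradiction: the bounds on x require x ≥ -2 and x ≤ -3 simultaneously, which is empty.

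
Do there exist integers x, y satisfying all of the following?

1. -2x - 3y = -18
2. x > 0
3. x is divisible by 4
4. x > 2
Yes

Take x = 12, y = -2. Substituting into each constraint:
  (1) -2(12) - 3(-2) = -18 ✓
  (2) 12 > 0 ✓
  (3) 12 = 4 × 3, remainder 0 ✓
  (4) 12 > 2 ✓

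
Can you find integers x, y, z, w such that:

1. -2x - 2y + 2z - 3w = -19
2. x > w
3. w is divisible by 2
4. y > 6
No

A contradictory subset is {-2x - 2y + 2z - 3w = -19, w is divisible by 2}. No integer assignment can satisfy these jointly:

  - -2x - 2y + 2z - 3w = -19: is a linear equation tying the variables together
  - w is divisible by 2: restricts w to multiples of 2

Modular obstruction: writing w = 2w', every remaining term of the linear equation is divisible by 2, so the left side is ≡ 0 (mod 2); but the right side -19 ≡ 1 (mod 2). No integers can satisfy it.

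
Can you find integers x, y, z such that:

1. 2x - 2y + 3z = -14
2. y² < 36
Yes

Take x = 0, y = 1, z = -4. Substituting into each constraint:
  (1) 2(0) - 2(1) + 3(-4) = -14 ✓
  (2) y² = (1)² = 1, and 1 < 36 ✓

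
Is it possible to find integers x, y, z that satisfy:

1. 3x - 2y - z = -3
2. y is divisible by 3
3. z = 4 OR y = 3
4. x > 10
Yes

Take x = 11, y = 3, z = 30. Substituting into each constraint:
  (1) 3(11) - 2(3) + (-30) = -3 ✓
  (2) 3 = 3 × 1, remainder 0 ✓
  (3) y = 3, target 3 ✓ (second branch holds)
  (4) 11 > 10 ✓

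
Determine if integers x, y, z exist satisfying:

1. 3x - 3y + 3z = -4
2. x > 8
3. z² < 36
No

Even the single constraint (3x - 3y + 3z = -4) is infeasible over the integers.

  - 3x - 3y + 3z = -4: every term on the left is divisible by 3, so the LHS ≡ 0 (mod 3), but the RHS -4 is not — no integer solution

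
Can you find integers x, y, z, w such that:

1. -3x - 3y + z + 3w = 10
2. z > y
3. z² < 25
Yes

Take x = 0, y = 0, z = 1, w = 3. Substituting into each constraint:
  (1) -3(0) - 3(0) + 1 + 3(3) = 10 ✓
  (2) 1 > 0 ✓
  (3) z² = (1)² = 1, and 1 < 25 ✓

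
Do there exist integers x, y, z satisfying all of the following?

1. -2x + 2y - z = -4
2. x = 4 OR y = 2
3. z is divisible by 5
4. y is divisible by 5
No

The full constraint system is jointly infeasible over the integers. Each constraint and what it forces:

  - -2x + 2y - z = -4: is a linear equation tying the variables together
  - x = 4 OR y = 2: forces a choice: either x = 4 or y = 2
  - z is divisible by 5: restricts z to multiples of 5
  - y is divisible by 5: restricts y to multiples of 5

Split on the disjunction (x = 4 OR y = 2):
  • If x = 4: with x = 4, writing y = 5y' and writing z = 5z', every remaining term of the linear equation is divisible by 5, so the left side is ≡ 0 (mod 5); but the right side 4 ≡ 4 (mod 5). No integers can satisfy it.
  • If y = 2: this contradicts the divisibility constraint — 2 is not a multiple of 5.
Both branches are infeasible, so the system has no integer solution.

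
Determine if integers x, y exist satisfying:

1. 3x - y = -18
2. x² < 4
Yes

Take x = 0, y = 18. Substituting into each constraint:
  (1) 3(0) + (-18) = -18 ✓
  (2) x² = (0)² = 0, and 0 < 4 ✓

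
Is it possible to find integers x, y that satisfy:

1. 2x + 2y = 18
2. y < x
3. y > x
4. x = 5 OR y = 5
No

A contradictory subset is {y < x, y > x}. No integer assignment can satisfy these jointly:

  - y < x: bounds one variable relative to another variable
  - y > x: bounds one variable relative to another variable

Direct contradiction: x > y and y > x cannot both hold.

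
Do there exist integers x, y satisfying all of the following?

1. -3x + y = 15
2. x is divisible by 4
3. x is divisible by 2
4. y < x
Yes

Take x = -8, y = -9. Substituting into each constraint:
  (1) -3(-8) + (-9) = 15 ✓
  (2) -8 = 4 × -2, remainder 0 ✓
  (3) -8 = 2 × -4, remainder 0 ✓
  (4) -9 < -8 ✓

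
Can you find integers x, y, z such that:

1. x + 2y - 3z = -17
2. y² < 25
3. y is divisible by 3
Yes

Take x = 1, y = 0, z = 6. Substituting into each constraint:
  (1) 1 + 2(0) - 3(6) = -17 ✓
  (2) y² = (0)² = 0, and 0 < 25 ✓
  (3) 0 = 3 × 0, remainder 0 ✓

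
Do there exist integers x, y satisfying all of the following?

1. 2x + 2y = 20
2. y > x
Yes

Take x = 0, y = 10. Substituting into each constraint:
  (1) 2(0) + 2(10) = 20 ✓
  (2) 10 > 0 ✓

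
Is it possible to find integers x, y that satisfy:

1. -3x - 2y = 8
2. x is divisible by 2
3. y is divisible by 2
Yes

Take x = -4, y = 2. Substituting into each constraint:
  (1) -3(-4) - 2(2) = 8 ✓
  (2) -4 = 2 × -2, remainder 0 ✓
  (3) 2 = 2 × 1, remainder 0 ✓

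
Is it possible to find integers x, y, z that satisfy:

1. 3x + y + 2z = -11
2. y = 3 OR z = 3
Yes

Take x = 0, y = -17, z = 3. Substituting into each constraint:
  (1) 3(0) + (-17) + 2(3) = -11 ✓
  (2) z = 3, target 3 ✓ (second branch holds)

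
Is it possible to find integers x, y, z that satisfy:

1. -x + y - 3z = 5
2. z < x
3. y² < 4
Yes

Take x = 1, y = 0, z = -2. Substituting into each constraint:
  (1) (-1) + 0 - 3(-2) = 5 ✓
  (2) -2 < 1 ✓
  (3) y² = (0)² = 0, and 0 < 4 ✓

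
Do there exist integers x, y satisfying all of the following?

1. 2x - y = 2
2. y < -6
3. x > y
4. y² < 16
No

A contradictory subset is {y < -6, y² < 16}. No integer assignment can satisfy these jointly:

  - y < -6: bounds one variable relative to a constant
  - y² < 16: restricts y to |y| ≤ 3

Direct contradiction: the bounds on y require y ≥ -3 and y ≤ -7 simultaneously, which is empty.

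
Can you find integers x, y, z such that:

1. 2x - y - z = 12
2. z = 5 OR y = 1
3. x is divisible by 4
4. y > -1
Yes

Take x = 12, y = 7, z = 5. Substituting into each constraint:
  (1) 2(12) + (-7) + (-5) = 12 ✓
  (2) z = 5, target 5 ✓ (first branch holds)
  (3) 12 = 4 × 3, remainder 0 ✓
  (4) 7 > -1 ✓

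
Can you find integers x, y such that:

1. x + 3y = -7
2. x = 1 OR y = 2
Yes

Take x = -13, y = 2. Substituting into each constraint:
  (1) (-13) + 3(2) = -7 ✓
  (2) y = 2, target 2 ✓ (second branch holds)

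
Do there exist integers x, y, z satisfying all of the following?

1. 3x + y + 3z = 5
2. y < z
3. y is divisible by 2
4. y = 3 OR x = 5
Yes

Take x = 5, y = -4, z = -2. Substituting into each constraint:
  (1) 3(5) + (-4) + 3(-2) = 5 ✓
  (2) -4 < -2 ✓
  (3) -4 = 2 × -2, remainder 0 ✓
  (4) x = 5, target 5 ✓ (second branch holds)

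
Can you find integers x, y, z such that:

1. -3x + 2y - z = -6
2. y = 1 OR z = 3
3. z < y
Yes

Take x = 5, y = 6, z = 3. Substituting into each constraint:
  (1) -3(5) + 2(6) + (-3) = -6 ✓
  (2) z = 3, target 3 ✓ (second branch holds)
  (3) 3 < 6 ✓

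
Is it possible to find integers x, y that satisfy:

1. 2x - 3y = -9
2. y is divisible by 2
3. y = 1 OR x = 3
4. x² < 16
No

A contradictory subset is {2x - 3y = -9, y is divisible by 2, y = 1 OR x = 3}. No integer assignment can satisfy these jointly:

  - 2x - 3y = -9: is a linear equation tying the variables together
  - y is divisible by 2: restricts y to multiples of 2
  - y = 1 OR x = 3: forces a choice: either y = 1 or x = 3

Modular obstruction: writing y = 2y', every remaining term of the linear equation is divisible by 2, so the left side is ≡ 0 (mod 2); but the right side -9 ≡ 1 (mod 2). No integers can satisfy it.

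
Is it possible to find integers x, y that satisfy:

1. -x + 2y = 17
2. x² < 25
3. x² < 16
Yes

Take x = 1, y = 9. Substituting into each constraint:
  (1) (-1) + 2(9) = 17 ✓
  (2) x² = (1)² = 1, and 1 < 25 ✓
  (3) x² = (1)² = 1, and 1 < 16 ✓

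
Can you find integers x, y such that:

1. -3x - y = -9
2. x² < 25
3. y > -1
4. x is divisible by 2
Yes

Take x = 0, y = 9. Substituting into each constraint:
  (1) -3(0) + (-9) = -9 ✓
  (2) x² = (0)² = 0, and 0 < 25 ✓
  (3) 9 > -1 ✓
  (4) 0 = 2 × 0, remainder 0 ✓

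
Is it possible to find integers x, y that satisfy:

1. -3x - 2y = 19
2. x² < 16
Yes

Take x = 1, y = -11. Substituting into each constraint:
  (1) -3(1) - 2(-11) = 19 ✓
  (2) x² = (1)² = 1, and 1 < 16 ✓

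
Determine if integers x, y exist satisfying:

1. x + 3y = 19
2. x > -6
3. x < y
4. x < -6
No

A contradictory subset is {x > -6, x < -6}. No integer assignment can satisfy these jointly:

  - x > -6: bounds one variable relative to a constant
  - x < -6: bounds one variable relative to a constant

Direct contradiction: the bounds on x require x ≥ -5 and x ≤ -7 simultaneously, which is empty.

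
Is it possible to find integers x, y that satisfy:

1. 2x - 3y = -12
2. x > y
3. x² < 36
No

The full constraint system is jointly infeasible over the integers. Each constraint and what it forces:

  - 2x - 3y = -12: is a linear equation tying the variables together
  - x > y: bounds one variable relative to another variable
  - x² < 36: restricts x to |x| ≤ 5

The bounds confine x to {-5, -4, -3, -2, -1, 0, 1, 2, 3, 4, 5}. For each value, substitute into the equation:
  • x = -5: the equation gives -3y = -2, so y would not be an integer.
  • x = -4: the equation gives -3y = -4, so y would not be an integer.
  • x = -3: the equation forces y = 2, but x > y fails since -3 ≤ 2.
  • x = -2: the equation gives -3y = -8, so y would not be an integer.
  • x = -1: the equation gives -3y = -10, so y would not be an integer.
  • x = 0: the equation forces y = 4, but x > y fails since 0 ≤ 4.
  • x = 1: the equation gives -3y = -14, so y would not be an integer.
  • x = 2: the equation gives -3y = -16, so y would not be an integer.
  • x = 3: the equation forces y = 6, but x > y fails since 3 ≤ 6.
  • x = 4: the equation gives -3y = -20, so y would not be an integer.
  • x = 5: the equation gives -3y = -22, so y would not be an integer.
Every case fails, so no integer solution exists.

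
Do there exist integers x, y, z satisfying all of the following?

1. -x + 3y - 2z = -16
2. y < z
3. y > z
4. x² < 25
No

A contradictory subset is {y < z, y > z}. No integer assignment can satisfy these jointly:

  - y < z: bounds one variable relative to another variable
  - y > z: bounds one variable relative to another variable

Direct contradiction: z > y and y > z cannot both hold.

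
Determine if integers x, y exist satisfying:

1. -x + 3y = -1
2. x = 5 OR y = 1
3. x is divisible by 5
No

The full constraint system is jointly infeasible over the integers. Each constraint and what it forces:

  - -x + 3y = -1: is a linear equation tying the variables together
  - x = 5 OR y = 1: forces a choice: either x = 5 or y = 1
  - x is divisible by 5: restricts x to multiples of 5

Split on the disjunction (x = 5 OR y = 1):
  • If x = 5: with x = 5, every remaining term of the linear equation is divisible by 3, so the left side is ≡ 0 (mod 3); but the right side 4 ≡ 1 (mod 3). No integers can satisfy it.
  • If y = 1: with y = 1, writing x = 5x', every remaining term of the linear equation is divisible by 5, so the left side is ≡ 0 (mod 5); but the right side -4 ≡ 1 (mod 5). No integers can satisfy it.
Both branches are infeasible, so the system has no integer solution.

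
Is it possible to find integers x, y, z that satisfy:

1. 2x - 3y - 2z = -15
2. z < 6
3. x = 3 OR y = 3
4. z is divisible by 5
Yes

Take x = -3, y = 3, z = 0. Substituting into each constraint:
  (1) 2(-3) - 3(3) - 2(0) = -15 ✓
  (2) 0 < 6 ✓
  (3) y = 3, target 3 ✓ (second branch holds)
  (4) 0 = 5 × 0, remainder 0 ✓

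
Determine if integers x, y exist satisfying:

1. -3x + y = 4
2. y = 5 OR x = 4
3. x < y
Yes

Take x = 4, y = 16. Substituting into each constraint:
  (1) -3(4) + 16 = 4 ✓
  (2) x = 4, target 4 ✓ (second branch holds)
  (3) 4 < 16 ✓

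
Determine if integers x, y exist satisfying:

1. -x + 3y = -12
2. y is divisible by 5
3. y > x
Yes

Take x = -18, y = -10. Substituting into each constraint:
  (1) 18 + 3(-10) = -12 ✓
  (2) -10 = 5 × -2, remainder 0 ✓
  (3) -10 > -18 ✓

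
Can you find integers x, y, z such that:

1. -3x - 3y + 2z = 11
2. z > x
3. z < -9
Yes

Take x = -12, y = 1, z = -11. Substituting into each constraint:
  (1) -3(-12) - 3(1) + 2(-11) = 11 ✓
  (2) -11 > -12 ✓
  (3) -11 < -9 ✓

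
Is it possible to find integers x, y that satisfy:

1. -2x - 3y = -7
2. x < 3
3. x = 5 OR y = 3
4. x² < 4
Yes

Take x = -1, y = 3. Substituting into each constraint:
  (1) -2(-1) - 3(3) = -7 ✓
  (2) -1 < 3 ✓
  (3) y = 3, target 3 ✓ (second branch holds)
  (4) x² = (-1)² = 1, and 1 < 4 ✓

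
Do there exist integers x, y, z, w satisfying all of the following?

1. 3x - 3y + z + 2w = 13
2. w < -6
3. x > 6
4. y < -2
Yes

Take x = 7, y = -3, z = 1, w = -9. Substituting into each constraint:
  (1) 3(7) - 3(-3) + 1 + 2(-9) = 13 ✓
  (2) -9 < -6 ✓
  (3) 7 > 6 ✓
  (4) -3 < -2 ✓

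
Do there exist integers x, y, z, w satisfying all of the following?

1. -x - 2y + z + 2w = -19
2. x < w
Yes

Take x = -1, y = 0, z = -20, w = 0. Substituting into each constraint:
  (1) 1 - 2(0) + (-20) + 2(0) = -19 ✓
  (2) -1 < 0 ✓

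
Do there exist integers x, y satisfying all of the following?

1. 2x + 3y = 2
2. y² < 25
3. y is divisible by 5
Yes

Take x = 1, y = 0. Substituting into each constraint:
  (1) 2(1) + 3(0) = 2 ✓
  (2) y² = (0)² = 0, and 0 < 25 ✓
  (3) 0 = 5 × 0, remainder 0 ✓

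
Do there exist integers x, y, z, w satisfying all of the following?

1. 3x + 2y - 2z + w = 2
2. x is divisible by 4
Yes

Take x = 0, y = 0, z = 0, w = 2. Substituting into each constraint:
  (1) 3(0) + 2(0) - 2(0) + 2 = 2 ✓
  (2) 0 = 4 × 0, remainder 0 ✓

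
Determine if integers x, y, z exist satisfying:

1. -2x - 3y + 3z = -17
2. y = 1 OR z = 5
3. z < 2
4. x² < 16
Yes

Take x = 1, y = 1, z = -4. Substituting into each constraint:
  (1) -2(1) - 3(1) + 3(-4) = -17 ✓
  (2) y = 1, target 1 ✓ (first branch holds)
  (3) -4 < 2 ✓
  (4) x² = (1)² = 1, and 1 < 16 ✓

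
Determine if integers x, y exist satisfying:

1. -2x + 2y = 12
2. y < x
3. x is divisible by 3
No

A contradictory subset is {-2x + 2y = 12, y < x}. No integer assignment can satisfy these jointly:

  - -2x + 2y = 12: is a linear equation tying the variables together
  - y < x: bounds one variable relative to another variable

From the equation, x − y = -6, i.e. x − y = -6; but x > y requires x − y ≥ 1. Contradiction.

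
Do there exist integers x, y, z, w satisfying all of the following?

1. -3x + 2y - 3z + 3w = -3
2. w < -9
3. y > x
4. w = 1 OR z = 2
Yes

Take x = -31, y = -30, z = 2, w = -10. Substituting into each constraint:
  (1) -3(-31) + 2(-30) - 3(2) + 3(-10) = -3 ✓
  (2) -10 < -9 ✓
  (3) -30 > -31 ✓
  (4) z = 2, target 2 ✓ (second branch holds)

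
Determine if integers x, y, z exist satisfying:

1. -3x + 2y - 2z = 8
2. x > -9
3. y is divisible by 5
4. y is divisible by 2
Yes

Take x = 0, y = 0, z = -4. Substituting into each constraint:
  (1) -3(0) + 2(0) - 2(-4) = 8 ✓
  (2) 0 > -9 ✓
  (3) 0 = 5 × 0, remainder 0 ✓
  (4) 0 = 2 × 0, remainder 0 ✓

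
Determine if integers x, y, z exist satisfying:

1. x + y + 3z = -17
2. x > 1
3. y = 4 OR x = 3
Yes

Take x = 6, y = 4, z = -9. Substituting into each constraint:
  (1) 6 + 4 + 3(-9) = -17 ✓
  (2) 6 > 1 ✓
  (3) y = 4, target 4 ✓ (first branch holds)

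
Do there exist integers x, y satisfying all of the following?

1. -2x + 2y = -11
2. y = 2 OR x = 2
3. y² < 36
No

Even the single constraint (-2x + 2y = -11) is infeasible over the integers.

  - -2x + 2y = -11: every term on the left is divisible by 2, so the LHS ≡ 0 (mod 2), but the RHS -11 is not — no integer solution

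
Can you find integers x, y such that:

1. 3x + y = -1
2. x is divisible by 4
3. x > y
Yes

Take x = 0, y = -1. Substituting into each constraint:
  (1) 3(0) + (-1) = -1 ✓
  (2) 0 = 4 × 0, remainder 0 ✓
  (3) 0 > -1 ✓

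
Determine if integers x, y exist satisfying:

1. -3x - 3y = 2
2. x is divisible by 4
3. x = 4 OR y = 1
No

Even the single constraint (-3x - 3y = 2) is infeasible over the integers.

  - -3x - 3y = 2: every term on the left is divisible by 3, so the LHS ≡ 0 (mod 3), but the RHS 2 is not — no integer solution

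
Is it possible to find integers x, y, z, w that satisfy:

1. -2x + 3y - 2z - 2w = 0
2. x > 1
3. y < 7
Yes

Take x = 2, y = 0, z = 0, w = -2. Substituting into each constraint:
  (1) -2(2) + 3(0) - 2(0) - 2(-2) = 0 ✓
  (2) 2 > 1 ✓
  (3) 0 < 7 ✓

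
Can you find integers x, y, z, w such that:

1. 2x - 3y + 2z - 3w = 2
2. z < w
Yes

Take x = 0, y = -2, z = 1, w = 2. Substituting into each constraint:
  (1) 2(0) - 3(-2) + 2(1) - 3(2) = 2 ✓
  (2) 1 < 2 ✓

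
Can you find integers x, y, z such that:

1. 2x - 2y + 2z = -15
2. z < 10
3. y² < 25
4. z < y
No

Even the single constraint (2x - 2y + 2z = -15) is infeasible over the integers.

  - 2x - 2y + 2z = -15: every term on the left is divisible by 2, so the LHS ≡ 0 (mod 2), but the RHS -15 is not — no integer solution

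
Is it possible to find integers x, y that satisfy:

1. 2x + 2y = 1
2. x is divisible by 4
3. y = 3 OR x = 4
No

Even the single constraint (2x + 2y = 1) is infeasible over the integers.

  - 2x + 2y = 1: every term on the left is divisible by 2, so the LHS ≡ 0 (mod 2), but the RHS 1 is not — no integer solution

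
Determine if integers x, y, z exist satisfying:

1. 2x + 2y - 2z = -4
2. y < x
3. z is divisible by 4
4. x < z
Yes

Take x = 3, y = -1, z = 4. Substituting into each constraint:
  (1) 2(3) + 2(-1) - 2(4) = -4 ✓
  (2) -1 < 3 ✓
  (3) 4 = 4 × 1, remainder 0 ✓
  (4) 3 < 4 ✓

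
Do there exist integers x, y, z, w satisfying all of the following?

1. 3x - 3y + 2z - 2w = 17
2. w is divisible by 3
Yes

Take x = 0, y = -5, z = 1, w = 0. Substituting into each constraint:
  (1) 3(0) - 3(-5) + 2(1) - 2(0) = 17 ✓
  (2) 0 = 3 × 0, remainder 0 ✓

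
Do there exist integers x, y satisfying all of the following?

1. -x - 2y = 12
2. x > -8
Yes

Take x = 0, y = -6. Substituting into each constraint:
  (1) 0 - 2(-6) = 12 ✓
  (2) 0 > -8 ✓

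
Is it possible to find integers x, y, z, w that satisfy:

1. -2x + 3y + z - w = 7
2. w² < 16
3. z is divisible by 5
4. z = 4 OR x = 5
Yes

Take x = 5, y = 5, z = 0, w = -2. Substituting into each constraint:
  (1) -2(5) + 3(5) + 0 + 2 = 7 ✓
  (2) w² = (-2)² = 4, and 4 < 16 ✓
  (3) 0 = 5 × 0, remainder 0 ✓
  (4) x = 5, target 5 ✓ (second branch holds)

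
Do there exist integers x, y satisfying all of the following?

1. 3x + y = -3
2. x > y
Yes

Take x = 0, y = -3. Substituting into each constraint:
  (1) 3(0) + (-3) = -3 ✓
  (2) 0 > -3 ✓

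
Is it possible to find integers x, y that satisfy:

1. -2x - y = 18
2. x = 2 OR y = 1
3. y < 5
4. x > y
Yes

Take x = 2, y = -22. Substituting into each constraint:
  (1) -2(2) + 22 = 18 ✓
  (2) x = 2, target 2 ✓ (first branch holds)
  (3) -22 < 5 ✓
  (4) 2 > -22 ✓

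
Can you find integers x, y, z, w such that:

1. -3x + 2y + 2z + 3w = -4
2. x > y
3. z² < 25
Yes

Take x = 0, y = -1, z = -1, w = 0. Substituting into each constraint:
  (1) -3(0) + 2(-1) + 2(-1) + 3(0) = -4 ✓
  (2) 0 > -1 ✓
  (3) z² = (-1)² = 1, and 1 < 25 ✓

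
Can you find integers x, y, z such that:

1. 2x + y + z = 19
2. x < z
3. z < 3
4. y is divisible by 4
Yes

Take x = -2, y = 24, z = -1. Substituting into each constraint:
  (1) 2(-2) + 24 + (-1) = 19 ✓
  (2) -2 < -1 ✓
  (3) -1 < 3 ✓
  (4) 24 = 4 × 6, remainder 0 ✓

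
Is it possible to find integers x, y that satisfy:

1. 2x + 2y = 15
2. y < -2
No

Even the single constraint (2x + 2y = 15) is infeasible over the integers.

  - 2x + 2y = 15: every term on the left is divisible by 2, so the LHS ≡ 0 (mod 2), but the RHS 15 is not — no integer solution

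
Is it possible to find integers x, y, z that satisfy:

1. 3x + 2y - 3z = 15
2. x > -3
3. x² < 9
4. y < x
Yes

Take x = 1, y = 0, z = -4. Substituting into each constraint:
  (1) 3(1) + 2(0) - 3(-4) = 15 ✓
  (2) 1 > -3 ✓
  (3) x² = (1)² = 1, and 1 < 9 ✓
  (4) 0 < 1 ✓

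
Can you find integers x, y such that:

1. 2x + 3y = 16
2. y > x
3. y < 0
No

The full constraint system is jointly infeasible over the integers. Each constraint and what it forces:

  - 2x + 3y = 16: is a linear equation tying the variables together
  - y > x: bounds one variable relative to another variable
  - y < 0: bounds one variable relative to a constant

Propagating the comparison: x < y and y ≤ -1 give x ≤ -2. Range argument: with x ∈ [−∞, -2], y ∈ [−∞, -1], the left side of the equation is at most -7, but the right side is 16 > -7. No integer solution exists.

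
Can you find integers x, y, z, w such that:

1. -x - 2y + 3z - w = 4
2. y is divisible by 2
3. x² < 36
Yes

Take x = 0, y = 0, z = 0, w = -4. Substituting into each constraint:
  (1) 0 - 2(0) + 3(0) + 4 = 4 ✓
  (2) 0 = 2 × 0, remainder 0 ✓
  (3) x² = (0)² = 0, and 0 < 36 ✓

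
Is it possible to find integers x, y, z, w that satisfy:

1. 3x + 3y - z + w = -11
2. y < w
Yes

Take x = -4, y = 0, z = 0, w = 1. Substituting into each constraint:
  (1) 3(-4) + 3(0) + 0 + 1 = -11 ✓
  (2) 0 < 1 ✓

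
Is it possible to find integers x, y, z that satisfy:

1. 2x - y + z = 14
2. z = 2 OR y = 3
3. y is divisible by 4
Yes

Take x = 6, y = 0, z = 2. Substituting into each constraint:
  (1) 2(6) + 0 + 2 = 14 ✓
  (2) z = 2, target 2 ✓ (first branch holds)
  (3) 0 = 4 × 0, remainder 0 ✓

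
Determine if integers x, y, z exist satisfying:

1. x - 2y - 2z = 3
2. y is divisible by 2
Yes

Take x = 3, y = 0, z = 0. Substituting into each constraint:
  (1) 3 - 2(0) - 2(0) = 3 ✓
  (2) 0 = 2 × 0, remainder 0 ✓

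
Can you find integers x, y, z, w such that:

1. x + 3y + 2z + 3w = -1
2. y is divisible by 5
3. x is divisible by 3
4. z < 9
Yes

Take x = 0, y = 0, z = 1, w = -1. Substituting into each constraint:
  (1) 0 + 3(0) + 2(1) + 3(-1) = -1 ✓
  (2) 0 = 5 × 0, remainder 0 ✓
  (3) 0 = 3 × 0, remainder 0 ✓
  (4) 1 < 9 ✓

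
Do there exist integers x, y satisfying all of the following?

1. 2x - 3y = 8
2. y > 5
Yes

Take x = 13, y = 6. Substituting into each constraint:
  (1) 2(13) - 3(6) = 8 ✓
  (2) 6 > 5 ✓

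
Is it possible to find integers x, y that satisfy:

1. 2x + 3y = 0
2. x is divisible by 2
Yes

Take x = 0, y = 0. Substituting into each constraint:
  (1) 2(0) + 3(0) = 0 ✓
  (2) 0 = 2 × 0, remainder 0 ✓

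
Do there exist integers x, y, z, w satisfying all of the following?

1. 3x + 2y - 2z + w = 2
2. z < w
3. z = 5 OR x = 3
Yes

Take x = 2, y = 0, z = 5, w = 6. Substituting into each constraint:
  (1) 3(2) + 2(0) - 2(5) + 6 = 2 ✓
  (2) 5 < 6 ✓
  (3) z = 5, target 5 ✓ (first branch holds)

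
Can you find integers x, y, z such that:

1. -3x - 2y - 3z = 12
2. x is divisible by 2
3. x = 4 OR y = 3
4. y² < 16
Yes

Take x = 4, y = 0, z = -8. Substituting into each constraint:
  (1) -3(4) - 2(0) - 3(-8) = 12 ✓
  (2) 4 = 2 × 2, remainder 0 ✓
  (3) x = 4, target 4 ✓ (first branch holds)
  (4) y² = (0)² = 0, and 0 < 16 ✓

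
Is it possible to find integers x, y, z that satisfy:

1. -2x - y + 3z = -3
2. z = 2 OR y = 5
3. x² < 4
Yes

Take x = 1, y = 7, z = 2. Substituting into each constraint:
  (1) -2(1) + (-7) + 3(2) = -3 ✓
  (2) z = 2, target 2 ✓ (first branch holds)
  (3) x² = (1)² = 1, and 1 < 4 ✓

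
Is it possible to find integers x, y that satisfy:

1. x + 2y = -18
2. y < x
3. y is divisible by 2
Yes

Take x = -2, y = -8. Substituting into each constraint:
  (1) (-2) + 2(-8) = -18 ✓
  (2) -8 < -2 ✓
  (3) -8 = 2 × -4, remainder 0 ✓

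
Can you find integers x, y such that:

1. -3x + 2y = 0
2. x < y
Yes

Take x = 2, y = 3. Substituting into each constraint:
  (1) -3(2) + 2(3) = 0 ✓
  (2) 2 < 3 ✓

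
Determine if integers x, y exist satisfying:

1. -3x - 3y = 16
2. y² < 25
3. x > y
No

Even the single constraint (-3x - 3y = 16) is infeasible over the integers.

  - -3x - 3y = 16: every term on the left is divisible by 3, so the LHS ≡ 0 (mod 3), but the RHS 16 is not — no integer solution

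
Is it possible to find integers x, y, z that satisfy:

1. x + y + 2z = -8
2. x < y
Yes

Take x = -2, y = 0, z = -3. Substituting into each constraint:
  (1) (-2) + 0 + 2(-3) = -8 ✓
  (2) -2 < 0 ✓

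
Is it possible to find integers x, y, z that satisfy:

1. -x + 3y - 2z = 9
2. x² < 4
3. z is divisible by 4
Yes

Take x = 0, y = 3, z = 0. Substituting into each constraint:
  (1) 0 + 3(3) - 2(0) = 9 ✓
  (2) x² = (0)² = 0, and 0 < 4 ✓
  (3) 0 = 4 × 0, remainder 0 ✓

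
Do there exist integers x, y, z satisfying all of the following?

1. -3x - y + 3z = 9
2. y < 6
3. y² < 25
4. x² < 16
Yes

Take x = 0, y = 0, z = 3. Substituting into each constraint:
  (1) -3(0) + 0 + 3(3) = 9 ✓
  (2) 0 < 6 ✓
  (3) y² = (0)² = 0, and 0 < 25 ✓
  (4) x² = (0)² = 0, and 0 < 16 ✓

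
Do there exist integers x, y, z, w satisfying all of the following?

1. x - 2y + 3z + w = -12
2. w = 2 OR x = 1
Yes

Take x = 1, y = 7, z = 0, w = 1. Substituting into each constraint:
  (1) 1 - 2(7) + 3(0) + 1 = -12 ✓
  (2) x = 1, target 1 ✓ (second branch holds)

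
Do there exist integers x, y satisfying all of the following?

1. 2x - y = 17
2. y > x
Yes

Take x = 18, y = 19. Substituting into each constraint:
  (1) 2(18) + (-19) = 17 ✓
  (2) 19 > 18 ✓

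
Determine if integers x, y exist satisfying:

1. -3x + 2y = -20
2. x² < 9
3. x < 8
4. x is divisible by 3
Yes

Take x = 0, y = -10. Substituting into each constraint:
  (1) -3(0) + 2(-10) = -20 ✓
  (2) x² = (0)² = 0, and 0 < 9 ✓
  (3) 0 < 8 ✓
  (4) 0 = 3 × 0, remainder 0 ✓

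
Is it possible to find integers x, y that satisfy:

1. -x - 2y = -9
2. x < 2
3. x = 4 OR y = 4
Yes

Take x = 1, y = 4. Substituting into each constraint:
  (1) (-1) - 2(4) = -9 ✓
  (2) 1 < 2 ✓
  (3) y = 4, target 4 ✓ (second branch holds)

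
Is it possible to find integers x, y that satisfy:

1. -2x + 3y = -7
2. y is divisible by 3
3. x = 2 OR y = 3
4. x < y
No

A contradictory subset is {-2x + 3y = -7, x = 2 OR y = 3, x < y}. No integer assignment can satisfy these jointly:

  - -2x + 3y = -7: is a linear equation tying the variables together
  - x = 2 OR y = 3: forces a choice: either x = 2 or y = 3
  - x < y: bounds one variable relative to another variable

Split on the disjunction (x = 2 OR y = 3):
  • If x = 2: the equation forces y = -1, giving (x, y) = (2, -1), which violates y > x.
  • If y = 3: the equation forces x = 8, giving (y, x) = (3, 8), which violates y > x.
Both branches are infeasible, so the system has no integer solution.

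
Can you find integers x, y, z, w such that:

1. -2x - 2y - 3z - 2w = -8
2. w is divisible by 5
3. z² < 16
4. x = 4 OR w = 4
Yes

Take x = 4, y = -5, z = 0, w = 5. Substituting into each constraint:
  (1) -2(4) - 2(-5) - 3(0) - 2(5) = -8 ✓
  (2) 5 = 5 × 1, remainder 0 ✓
  (3) z² = (0)² = 0, and 0 < 16 ✓
  (4) x = 4, target 4 ✓ (first branch holds)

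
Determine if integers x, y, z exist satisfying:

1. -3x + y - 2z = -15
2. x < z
Yes

Take x = 0, y = -13, z = 1. Substituting into each constraint:
  (1) -3(0) + (-13) - 2(1) = -15 ✓
  (2) 0 < 1 ✓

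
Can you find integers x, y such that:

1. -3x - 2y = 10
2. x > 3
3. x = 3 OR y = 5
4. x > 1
No

A contradictory subset is {-3x - 2y = 10, x > 3, x = 3 OR y = 5}. No integer assignment can satisfy these jointly:

  - -3x - 2y = 10: is a linear equation tying the variables together
  - x > 3: bounds one variable relative to a constant
  - x = 3 OR y = 5: forces a choice: either x = 3 or y = 5

Split on the disjunction (x = 3 OR y = 5):
  • If x = 3: this contradicts the bound x ≥ 4.
  • If y = 5: with y = 5, every remaining term of the linear equation is divisible by 3, so the left side is ≡ 0 (mod 3); but the right side 20 ≡ 2 (mod 3). No integers can satisfy it.
Both branches are infeasible, so the system has no integer solution.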